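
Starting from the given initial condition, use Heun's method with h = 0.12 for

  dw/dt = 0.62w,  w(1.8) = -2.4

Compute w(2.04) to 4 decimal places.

Heun: k1 = f(t_n, w_n); k2 = f(t_n + h, w_n + h·k1); w_{n+1} = w_n + (h/2)·(k1 + k2).
t=1.800000, w=-2.400000:
  k1 = f(1.800000, -2.400000) = -1.488000
  k2 = f(1.920000, -2.578560) = -1.598707
  w ← -2.400000 + (0.12/2)·(-1.488000 + (-1.598707)) = -2.585202
t=1.920000, w=-2.585202:
  k1 = f(1.920000, -2.585202) = -1.602826
  k2 = f(2.040000, -2.777541) = -1.722076
  w ← -2.585202 + (0.12/2)·(-1.602826 + (-1.722076)) = -2.784697
w(2.04) ≈ -2.7847

-2.7847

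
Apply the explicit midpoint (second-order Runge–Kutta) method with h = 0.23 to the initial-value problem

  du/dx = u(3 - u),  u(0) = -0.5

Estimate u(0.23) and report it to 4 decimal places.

Midpoint: k1 = f(x_n, u_n); k2 = f(x_n + h/2, u_n + (h/2)·k1); u_{n+1} = u_n + h·k2.
x=0.000000, u=-0.500000:
  k1 = f(0.000000, -0.500000) = -1.750000
  k2 = f(0.115000, -0.701250) = -2.595502
  u ← -0.500000 + 0.23·(-2.595502) = -1.096965
u(0.23) ≈ -1.0970

-1.0970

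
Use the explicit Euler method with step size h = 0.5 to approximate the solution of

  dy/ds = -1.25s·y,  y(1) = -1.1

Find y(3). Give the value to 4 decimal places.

-0.0036

Euler: y_{n+1} = y_n + h·f(s_n, y_n).
s=1.000000, y=-1.100000: f=1.375000 → y ← -1.100000 + 0.5·1.375000 = -0.412500
s=1.500000, y=-0.412500: f=0.773438 → y ← -0.412500 + 0.5·0.773438 = -0.025781
s=2.000000, y=-0.025781: f=0.064453 → y ← -0.025781 + 0.5·0.064453 = 0.006445
s=2.500000, y=0.006445: f=-0.020142 → y ← 0.006445 + 0.5·(-0.020142) = -0.003625
y(3) ≈ -0.0036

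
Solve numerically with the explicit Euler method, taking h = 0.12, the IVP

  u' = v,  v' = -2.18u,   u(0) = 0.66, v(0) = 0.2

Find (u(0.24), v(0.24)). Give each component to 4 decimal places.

Euler on (u,v): u_{n+1} = u_n + h·u', v_{n+1} = v_n + h·v'.
0.000000: (0.660000, 0.200000); f=(0.200000, -1.438800) → (0.684000, 0.027344)
0.120000: (0.684000, 0.027344); f=(0.027344, -1.491120) → (0.687281, -0.151590)
(u(0.24), v(0.24)) ≈ (0.6873, -0.1516)

0.6873, -0.1516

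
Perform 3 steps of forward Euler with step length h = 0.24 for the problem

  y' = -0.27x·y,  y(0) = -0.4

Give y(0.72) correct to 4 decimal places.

Euler: y_{n+1} = y_n + h·f(x_n, y_n).
x=0.000000, y=-0.400000: f=0.000000 → y ← -0.400000 + 0.24·0.000000 = -0.400000
x=0.240000, y=-0.400000: f=0.025920 → y ← -0.400000 + 0.24·0.025920 = -0.393779
x=0.480000, y=-0.393779: f=0.051034 → y ← -0.393779 + 0.24·0.051034 = -0.381531
y(0.72) ≈ -0.3815

-0.3815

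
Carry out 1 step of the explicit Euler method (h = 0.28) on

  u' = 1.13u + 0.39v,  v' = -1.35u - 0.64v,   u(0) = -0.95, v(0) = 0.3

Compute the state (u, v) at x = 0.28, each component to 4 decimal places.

Euler on (u,v): u_{n+1} = u_n + h·u', v_{n+1} = v_n + h·v'.
0.000000: (-0.950000, 0.300000); f=(-0.956500, 1.090500) → (-1.217820, 0.605340)
(u(0.28), v(0.28)) ≈ (-1.2178, 0.6053)

-1.2178, 0.6053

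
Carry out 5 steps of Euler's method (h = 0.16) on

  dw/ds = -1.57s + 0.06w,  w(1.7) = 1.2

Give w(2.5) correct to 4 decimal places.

-1.3237

Euler: w_{n+1} = w_n + h·f(s_n, w_n).
s=1.700000, w=1.200000: f=-2.597000 → w ← 1.200000 + 0.16·(-2.597000) = 0.784480
s=1.860000, w=0.784480: f=-2.873131 → w ← 0.784480 + 0.16·(-2.873131) = 0.324779
s=2.020000, w=0.324779: f=-3.151913 → w ← 0.324779 + 0.16·(-3.151913) = -0.179527
s=2.180000, w=-0.179527: f=-3.433372 → w ← -0.179527 + 0.16·(-3.433372) = -0.728867
s=2.340000, w=-0.728867: f=-3.717532 → w ← -0.728867 + 0.16·(-3.717532) = -1.323672
w(2.5) ≈ -1.3237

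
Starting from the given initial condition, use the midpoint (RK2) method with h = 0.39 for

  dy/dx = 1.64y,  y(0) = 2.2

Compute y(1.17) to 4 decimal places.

13.7977

Midpoint: k1 = f(x_n, y_n); k2 = f(x_n + h/2, y_n + (h/2)·k1); y_{n+1} = y_n + h·k2.
x=0.000000, y=2.200000:
  k1 = f(0.000000, 2.200000) = 3.608000
  k2 = f(0.195000, 2.903560) = 4.761838
  y ← 2.200000 + 0.39·4.761838 = 4.057117
x=0.390000, y=4.057117:
  k1 = f(0.390000, 4.057117) = 6.653672
  k2 = f(0.585000, 5.354583) = 8.781516
  y ← 4.057117 + 0.39·8.781516 = 7.481908
x=0.780000, y=7.481908:
  k1 = f(0.780000, 7.481908) = 12.270330
  k2 = f(0.975000, 9.874623) = 16.194381
  y ← 7.481908 + 0.39·16.194381 = 13.797717
y(1.17) ≈ 13.7977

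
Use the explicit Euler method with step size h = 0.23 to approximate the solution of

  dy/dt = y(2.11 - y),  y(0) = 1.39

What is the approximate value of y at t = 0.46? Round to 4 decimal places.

1.8027

Euler: y_{n+1} = y_n + h·f(t_n, y_n).
t=0.000000, y=1.390000: f=1.000800 → y ← 1.390000 + 0.23·1.000800 = 1.620184
t=0.230000, y=1.620184: f=0.793592 → y ← 1.620184 + 0.23·0.793592 = 1.802710
y(0.46) ≈ 1.8027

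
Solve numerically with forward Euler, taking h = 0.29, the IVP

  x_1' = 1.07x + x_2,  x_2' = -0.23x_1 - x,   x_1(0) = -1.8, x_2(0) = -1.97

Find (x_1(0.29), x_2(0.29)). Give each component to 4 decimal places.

-2.3713, -1.8499

Euler on (x_1,x_2): x_1_{n+1} = x_1_n + h·x_1', x_2_{n+1} = x_2_n + h·x_2'.
0.000000: (-1.800000, -1.970000); f=(-1.970000, 0.414000) → (-2.371300, -1.849940)
(x_1(0.29), x_2(0.29)) ≈ (-2.3713, -1.8499)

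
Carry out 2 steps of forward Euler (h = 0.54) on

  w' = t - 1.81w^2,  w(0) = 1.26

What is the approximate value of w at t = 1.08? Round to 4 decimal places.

-0.0833

Euler: w_{n+1} = w_n + h·f(t_n, w_n).
t=0.000000, w=1.260000: f=-2.873556 → w ← 1.260000 + 0.54·(-2.873556) = -0.291720
t=0.540000, w=-0.291720: f=0.385968 → w ← -0.291720 + 0.54·0.385968 = -0.083298
w(1.08) ≈ -0.0833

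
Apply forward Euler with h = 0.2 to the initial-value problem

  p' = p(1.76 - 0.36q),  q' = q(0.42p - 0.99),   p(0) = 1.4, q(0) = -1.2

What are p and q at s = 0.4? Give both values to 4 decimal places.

Euler on (p,q): p_{n+1} = p_n + h·p', q_{n+1} = q_n + h·q'.
0.000000: (1.400000, -1.200000); f=(3.068800, 0.482400) → (2.013760, -1.103520)
0.200000: (2.013760, -1.103520); f=(4.344218, 0.159151) → (2.882604, -1.071690)
(p(0.4), q(0.4)) ≈ (2.8826, -1.0717)

2.8826, -1.0717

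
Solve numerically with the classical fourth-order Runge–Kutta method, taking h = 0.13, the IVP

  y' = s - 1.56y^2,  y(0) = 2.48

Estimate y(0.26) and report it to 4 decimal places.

1.2603

RK4: k1 = f(s_n, y_n); k2 = f(s_n + h/2, y_n + (h/2)·k1); k3 = f(s_n + h/2, y_n + (h/2)·k2); k4 = f(s_n + h, y_n + h·k3); y_{n+1} = y_n + (h/6)·(k1 + 2k2 + 2k3 + k4).
s=0.000000, y=2.480000:
  k1 = f(0.000000, 2.480000) = -9.594624
  k2 = f(0.065000, 1.856349) = -5.310812
  k3 = f(0.065000, 2.134797) = -7.044480
  k4 = f(0.130000, 1.564218) = -3.686971
  y ← 2.480000 + (0.13/6)·(k1 + 2k2 + 2k3 + k4) = 1.656836
s=0.130000, y=1.656836:
  k1 = f(0.130000, 1.656836) = -4.152365
  k2 = f(0.195000, 1.386932) = -2.805787
  k3 = f(0.195000, 1.474460) = -3.196490
  k4 = f(0.260000, 1.241292) = -2.143659
  y ← 1.656836 + (0.13/6)·(k1 + 2k2 + 2k3 + k4) = 1.260324
y(0.26) ≈ 1.2603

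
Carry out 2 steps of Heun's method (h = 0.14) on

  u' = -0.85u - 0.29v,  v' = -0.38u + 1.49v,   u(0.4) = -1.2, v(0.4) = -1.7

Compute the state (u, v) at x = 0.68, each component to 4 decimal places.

Heun on (u,v): k1 = f(x_n, state_n); k2 = f(x_n + h, state_n + h·k1); state_{n+1} = state_n + (h/2)·(k1 + k2).
0.400000: (-1.200000, -1.700000)
  k1 = (1.513000, -2.077000)
  predictor → (-0.988180, -1.990780)
  k2 = (1.417279, -2.590754)
  → (-0.994880, -2.026743)
0.540000: (-0.994880, -2.026743)
  k1 = (1.433404, -2.641792)
  predictor → (-0.794204, -2.396594)
  k2 = (1.370085, -3.269127)
  → (-0.798636, -2.440507)
(u(0.68), v(0.68)) ≈ (-0.7986, -2.4405)

-0.7986, -2.4405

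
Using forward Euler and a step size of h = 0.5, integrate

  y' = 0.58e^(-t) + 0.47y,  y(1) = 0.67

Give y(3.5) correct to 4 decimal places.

Euler: y_{n+1} = y_n + h·f(t_n, y_n).
t=1.000000, y=0.670000: f=0.528270 → y ← 0.670000 + 0.5·0.528270 = 0.934135
t=1.500000, y=0.934135: f=0.568459 → y ← 0.934135 + 0.5·0.568459 = 1.218365
t=2.000000, y=1.218365: f=0.651126 → y ← 1.218365 + 0.5·0.651126 = 1.543927
t=2.500000, y=1.543927: f=0.773255 → y ← 1.543927 + 0.5·0.773255 = 1.930555
t=3.000000, y=1.930555: f=0.936237 → y ← 1.930555 + 0.5·0.936237 = 2.398674
y(3.5) ≈ 2.3987

2.3987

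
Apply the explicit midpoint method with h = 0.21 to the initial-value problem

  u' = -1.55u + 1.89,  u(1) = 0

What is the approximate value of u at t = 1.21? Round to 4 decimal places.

Midpoint: k1 = f(t_n, u_n); k2 = f(t_n + h/2, u_n + (h/2)·k1); u_{n+1} = u_n + h·k2.
t=1.000000, u=0.000000:
  k1 = f(1.000000, 0.000000) = 1.890000
  k2 = f(1.105000, 0.198450) = 1.582402
  u ← 0.000000 + 0.21·1.582402 = 0.332305
u(1.21) ≈ 0.3323

0.3323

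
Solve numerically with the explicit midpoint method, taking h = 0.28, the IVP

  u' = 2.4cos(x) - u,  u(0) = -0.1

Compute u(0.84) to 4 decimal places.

1.1170

Midpoint: k1 = f(x_n, u_n); k2 = f(x_n + h/2, u_n + (h/2)·k1); u_{n+1} = u_n + h·k2.
x=0.000000, u=-0.100000:
  k1 = f(0.000000, -0.100000) = 2.500000
  k2 = f(0.140000, 0.250000) = 2.126518
  u ← -0.100000 + 0.28·2.126518 = 0.495425
x=0.280000, u=0.495425:
  k1 = f(0.280000, 0.495425) = 1.811108
  k2 = f(0.420000, 0.748980) = 1.442433
  u ← 0.495425 + 0.28·1.442433 = 0.899306
x=0.560000, u=0.899306:
  k1 = f(0.560000, 0.899306) = 1.134106
  k2 = f(0.700000, 1.058081) = 0.777540
  u ← 0.899306 + 0.28·0.777540 = 1.117018
u(0.84) ≈ 1.1170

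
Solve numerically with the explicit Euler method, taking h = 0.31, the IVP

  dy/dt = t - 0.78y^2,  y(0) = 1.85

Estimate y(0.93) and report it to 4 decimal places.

Euler: y_{n+1} = y_n + h·f(t_n, y_n).
t=0.000000, y=1.850000: f=-2.669550 → y ← 1.850000 + 0.31·(-2.669550) = 1.022439
t=0.310000, y=1.022439: f=-0.505398 → y ← 1.022439 + 0.31·(-0.505398) = 0.865766
t=0.620000, y=0.865766: f=0.035350 → y ← 0.865766 + 0.31·0.035350 = 0.876725
y(0.93) ≈ 0.8767

0.8767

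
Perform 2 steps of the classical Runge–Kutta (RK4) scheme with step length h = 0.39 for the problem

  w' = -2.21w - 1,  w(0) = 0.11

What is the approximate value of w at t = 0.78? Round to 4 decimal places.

RK4: k1 = f(t_n, w_n); k2 = f(t_n + h/2, w_n + (h/2)·k1); k3 = f(t_n + h/2, w_n + (h/2)·k2); k4 = f(t_n + h, w_n + h·k3); w_{n+1} = w_n + (h/6)·(k1 + 2k2 + 2k3 + k4).
t=0.000000, w=0.110000:
  k1 = f(0.000000, 0.110000) = -1.243100
  k2 = f(0.195000, -0.132405) = -0.707386
  k3 = f(0.195000, -0.027940) = -0.938252
  k4 = f(0.390000, -0.255918) = -0.434421
  w ← 0.110000 + (0.39/6)·(k1 + 2k2 + 2k3 + k4) = -0.212972
t=0.390000, w=-0.212972:
  k1 = f(0.390000, -0.212972) = -0.529332
  k2 = f(0.585000, -0.316192) = -0.301217
  k3 = f(0.585000, -0.271709) = -0.399523
  k4 = f(0.780000, -0.368786) = -0.184983
  w ← -0.212972 + (0.39/6)·(k1 + 2k2 + 2k3 + k4) = -0.350498
w(0.78) ≈ -0.3505

-0.3505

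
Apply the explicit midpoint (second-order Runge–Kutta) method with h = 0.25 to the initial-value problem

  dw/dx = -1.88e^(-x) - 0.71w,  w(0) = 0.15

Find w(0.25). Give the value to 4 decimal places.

Midpoint: k1 = f(x_n, w_n); k2 = f(x_n + h/2, w_n + (h/2)·k1); w_{n+1} = w_n + h·k2.
x=0.000000, w=0.150000:
  k1 = f(0.000000, 0.150000) = -1.986500
  k2 = f(0.125000, -0.098312) = -1.589292
  w ← 0.150000 + 0.25·(-1.589292) = -0.247323
w(0.25) ≈ -0.2473

-0.2473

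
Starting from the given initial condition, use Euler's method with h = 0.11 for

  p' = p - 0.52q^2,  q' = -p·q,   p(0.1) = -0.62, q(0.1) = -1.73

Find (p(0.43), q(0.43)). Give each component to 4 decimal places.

Euler on (p,q): p_{n+1} = p_n + h·p', q_{n+1} = q_n + h·q'.
0.100000: (-0.620000, -1.730000); f=(-2.176308, -1.072600) → (-0.859394, -1.847986)
0.210000: (-0.859394, -1.847986); f=(-2.635221, -1.588148) → (-1.149268, -2.022682)
0.320000: (-1.149268, -2.022682); f=(-3.276715, -2.324604) → (-1.509707, -2.278389)
(p(0.43), q(0.43)) ≈ (-1.5097, -2.2784)

-1.5097, -2.2784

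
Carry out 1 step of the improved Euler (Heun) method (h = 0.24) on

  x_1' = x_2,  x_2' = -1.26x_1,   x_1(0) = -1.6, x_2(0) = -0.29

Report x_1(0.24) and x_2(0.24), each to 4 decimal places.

Heun on (x_1,x_2): k1 = f(t_n, state_n); k2 = f(t_n + h, state_n + h·k1); state_{n+1} = state_n + (h/2)·(k1 + k2).
0.000000: (-1.600000, -0.290000)
  k1 = (-0.290000, 2.016000)
  predictor → (-1.669600, 0.193840)
  k2 = (0.193840, 2.103696)
  → (-1.611539, 0.204364)
(x_1(0.24), x_2(0.24)) ≈ (-1.6115, 0.2044)

-1.6115, 0.2044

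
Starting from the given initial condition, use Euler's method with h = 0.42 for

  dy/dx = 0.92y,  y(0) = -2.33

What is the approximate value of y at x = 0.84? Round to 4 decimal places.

-4.4785

Euler: y_{n+1} = y_n + h·f(x_n, y_n).
x=0.000000, y=-2.330000: f=-2.143600 → y ← -2.330000 + 0.42·(-2.143600) = -3.230312
x=0.420000, y=-3.230312: f=-2.971887 → y ← -3.230312 + 0.42·(-2.971887) = -4.478505
y(0.84) ≈ -4.4785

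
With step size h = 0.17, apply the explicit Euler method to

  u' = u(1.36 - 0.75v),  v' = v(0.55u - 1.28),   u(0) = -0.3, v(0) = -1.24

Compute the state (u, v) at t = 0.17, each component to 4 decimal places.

Euler on (u,v): u_{n+1} = u_n + h·u', v_{n+1} = v_n + h·v'.
0.000000: (-0.300000, -1.240000); f=(-0.687000, 1.791800) → (-0.416790, -0.935394)
(u(0.17), v(0.17)) ≈ (-0.4168, -0.9354)

-0.4168, -0.9354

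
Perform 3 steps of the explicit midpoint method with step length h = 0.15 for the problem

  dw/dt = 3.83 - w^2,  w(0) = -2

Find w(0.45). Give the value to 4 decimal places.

Midpoint: k1 = f(t_n, w_n); k2 = f(t_n + h/2, w_n + (h/2)·k1); w_{n+1} = w_n + h·k2.
t=0.000000, w=-2.000000:
  k1 = f(0.000000, -2.000000) = -0.170000
  k2 = f(0.075000, -2.012750) = -0.221163
  w ← -2.000000 + 0.15·(-0.221163) = -2.033174
t=0.150000, w=-2.033174:
  k1 = f(0.150000, -2.033174) = -0.303798
  k2 = f(0.225000, -2.055959) = -0.396968
  w ← -2.033174 + 0.15·(-0.396968) = -2.092720
t=0.300000, w=-2.092720:
  k1 = f(0.300000, -2.092720) = -0.549476
  k2 = f(0.375000, -2.133930) = -0.723659
  w ← -2.092720 + 0.15·(-0.723659) = -2.201268
w(0.45) ≈ -2.2013

-2.2013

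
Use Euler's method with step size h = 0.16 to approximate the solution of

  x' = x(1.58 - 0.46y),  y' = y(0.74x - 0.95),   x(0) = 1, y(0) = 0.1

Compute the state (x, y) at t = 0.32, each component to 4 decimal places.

Euler on (x,y): x_{n+1} = x_n + h·x', y_{n+1} = y_n + h·y'.
0.000000: (1.000000, 0.100000); f=(1.534000, -0.021000) → (1.245440, 0.096640)
0.160000: (1.245440, 0.096640); f=(1.912430, -0.002742) → (1.551429, 0.096201)
(x(0.32), y(0.32)) ≈ (1.5514, 0.0962)

1.5514, 0.0962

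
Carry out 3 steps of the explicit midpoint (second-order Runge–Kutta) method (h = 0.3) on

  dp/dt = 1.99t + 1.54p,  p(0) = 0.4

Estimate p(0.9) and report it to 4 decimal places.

Midpoint: k1 = f(t_n, p_n); k2 = f(t_n + h/2, p_n + (h/2)·k1); p_{n+1} = p_n + h·k2.
t=0.000000, p=0.400000:
  k1 = f(0.000000, 0.400000) = 0.616000
  k2 = f(0.150000, 0.492400) = 1.056796
  p ← 0.400000 + 0.3·1.056796 = 0.717039
t=0.300000, p=0.717039:
  k1 = f(0.300000, 0.717039) = 1.701240
  k2 = f(0.450000, 0.972225) = 2.392726
  p ← 0.717039 + 0.3·2.392726 = 1.434857
t=0.600000, p=1.434857:
  k1 = f(0.600000, 1.434857) = 3.403679
  k2 = f(0.750000, 1.945409) = 4.488429
  p ← 1.434857 + 0.3·4.488429 = 2.781385
p(0.9) ≈ 2.7814

2.7814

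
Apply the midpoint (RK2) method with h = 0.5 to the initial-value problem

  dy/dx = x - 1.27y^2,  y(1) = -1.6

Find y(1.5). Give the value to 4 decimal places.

Midpoint: k1 = f(x_n, y_n); k2 = f(x_n + h/2, y_n + (h/2)·k1); y_{n+1} = y_n + h·k2.
x=1.000000, y=-1.600000:
  k1 = f(1.000000, -1.600000) = -2.251200
  k2 = f(1.250000, -2.162800) = -4.690684
  y ← -1.600000 + 0.5·(-4.690684) = -3.945342
y(1.5) ≈ -3.9453

-3.9453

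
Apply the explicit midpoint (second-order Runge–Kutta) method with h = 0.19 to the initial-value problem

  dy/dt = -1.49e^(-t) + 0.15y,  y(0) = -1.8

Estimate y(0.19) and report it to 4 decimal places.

-2.1135

Midpoint: k1 = f(t_n, y_n); k2 = f(t_n + h/2, y_n + (h/2)·k1); y_{n+1} = y_n + h·k2.
t=0.000000, y=-1.800000:
  k1 = f(0.000000, -1.800000) = -1.760000
  k2 = f(0.095000, -1.967200) = -1.650046
  y ← -1.800000 + 0.19·(-1.650046) = -2.113509
y(0.19) ≈ -2.1135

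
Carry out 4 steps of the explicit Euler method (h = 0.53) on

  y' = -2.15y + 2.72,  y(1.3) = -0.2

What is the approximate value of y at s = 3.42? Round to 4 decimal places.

1.2646

Euler: y_{n+1} = y_n + h·f(s_n, y_n).
s=1.300000, y=-0.200000: f=3.150000 → y ← -0.200000 + 0.53·3.150000 = 1.469500
s=1.830000, y=1.469500: f=-0.439425 → y ← 1.469500 + 0.53·(-0.439425) = 1.236605
s=2.360000, y=1.236605: f=0.061300 → y ← 1.236605 + 0.53·0.061300 = 1.269094
s=2.890000, y=1.269094: f=-0.008551 → y ← 1.269094 + 0.53·(-0.008551) = 1.264561
y(3.42) ≈ 1.2646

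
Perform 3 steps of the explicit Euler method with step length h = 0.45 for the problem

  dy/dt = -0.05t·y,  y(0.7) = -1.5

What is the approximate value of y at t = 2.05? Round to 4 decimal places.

-1.3864

Euler: y_{n+1} = y_n + h·f(t_n, y_n).
t=0.700000, y=-1.500000: f=0.052500 → y ← -1.500000 + 0.45·0.052500 = -1.476375
t=1.150000, y=-1.476375: f=0.084892 → y ← -1.476375 + 0.45·0.084892 = -1.438174
t=1.600000, y=-1.438174: f=0.115054 → y ← -1.438174 + 0.45·0.115054 = -1.386400
y(2.05) ≈ -1.3864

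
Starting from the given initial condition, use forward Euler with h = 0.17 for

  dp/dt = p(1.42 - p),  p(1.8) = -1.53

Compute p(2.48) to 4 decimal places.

Euler: p_{n+1} = p_n + h·f(t_n, p_n).
t=1.800000, p=-1.530000: f=-4.513500 → p ← -1.530000 + 0.17·(-4.513500) = -2.297295
t=1.970000, p=-2.297295: f=-8.539723 → p ← -2.297295 + 0.17·(-8.539723) = -3.749048
t=2.140000, p=-3.749048: f=-19.379009 → p ← -3.749048 + 0.17·(-19.379009) = -7.043479
t=2.310000, p=-7.043479: f=-59.612343 → p ← -7.043479 + 0.17·(-59.612343) = -17.177578
p(2.48) ≈ -17.1776

-17.1776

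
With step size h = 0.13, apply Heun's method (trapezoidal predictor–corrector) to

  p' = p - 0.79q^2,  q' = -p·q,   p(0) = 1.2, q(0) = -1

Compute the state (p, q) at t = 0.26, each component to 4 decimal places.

1.3793, -0.7197

Heun on (p,q): k1 = f(t_n, state_n); k2 = f(t_n + h, state_n + h·k1); state_{n+1} = state_n + (h/2)·(k1 + k2).
0.000000: (1.200000, -1.000000)
  k1 = (0.410000, 1.200000)
  predictor → (1.253300, -0.844000)
  k2 = (0.690555, 1.057785)
  → (1.271536, -0.853244)
0.130000: (1.271536, -0.853244)
  k1 = (0.696396, 1.084930)
  predictor → (1.362068, -0.712203)
  k2 = (0.961353, 0.970069)
  → (1.379290, -0.719669)
(p(0.26), q(0.26)) ≈ (1.3793, -0.7197)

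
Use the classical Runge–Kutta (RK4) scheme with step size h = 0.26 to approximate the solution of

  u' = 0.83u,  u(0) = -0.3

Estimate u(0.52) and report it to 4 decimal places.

-0.4619

RK4: k1 = f(x_n, u_n); k2 = f(x_n + h/2, u_n + (h/2)·k1); k3 = f(x_n + h/2, u_n + (h/2)·k2); k4 = f(x_n + h, u_n + h·k3); u_{n+1} = u_n + (h/6)·(k1 + 2k2 + 2k3 + k4).
x=0.000000, u=-0.300000:
  k1 = f(0.000000, -0.300000) = -0.249000
  k2 = f(0.130000, -0.332370) = -0.275867
  k3 = f(0.130000, -0.335863) = -0.278766
  k4 = f(0.260000, -0.372479) = -0.309158
  u ← -0.300000 + (0.26/6)·(k1 + 2k2 + 2k3 + k4) = -0.372255
x=0.260000, u=-0.372255:
  k1 = f(0.260000, -0.372255) = -0.308972
  k2 = f(0.390000, -0.412421) = -0.342310
  k3 = f(0.390000, -0.416755) = -0.345907
  k4 = f(0.520000, -0.462191) = -0.383618
  u ← -0.372255 + (0.26/6)·(k1 + 2k2 + 2k3 + k4) = -0.461913
u(0.52) ≈ -0.4619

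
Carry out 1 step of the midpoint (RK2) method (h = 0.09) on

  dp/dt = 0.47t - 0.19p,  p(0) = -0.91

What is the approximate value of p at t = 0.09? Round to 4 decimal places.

Midpoint: k1 = f(t_n, p_n); k2 = f(t_n + h/2, p_n + (h/2)·k1); p_{n+1} = p_n + h·k2.
t=0.000000, p=-0.910000:
  k1 = f(0.000000, -0.910000) = 0.172900
  k2 = f(0.045000, -0.902220) = 0.192572
  p ← -0.910000 + 0.09·0.192572 = -0.892669
p(0.09) ≈ -0.8927

-0.8927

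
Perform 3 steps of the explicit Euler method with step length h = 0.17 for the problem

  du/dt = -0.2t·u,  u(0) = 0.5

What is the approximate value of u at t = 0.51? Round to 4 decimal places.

Euler: u_{n+1} = u_n + h·f(t_n, u_n).
t=0.000000, u=0.500000: f=0.000000 → u ← 0.500000 + 0.17·0.000000 = 0.500000
t=0.170000, u=0.500000: f=-0.017000 → u ← 0.500000 + 0.17·(-0.017000) = 0.497110
t=0.340000, u=0.497110: f=-0.033803 → u ← 0.497110 + 0.17·(-0.033803) = 0.491363
u(0.51) ≈ 0.4914

0.4914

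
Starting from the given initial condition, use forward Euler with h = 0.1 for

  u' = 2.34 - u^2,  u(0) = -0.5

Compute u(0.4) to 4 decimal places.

0.3993

Euler: u_{n+1} = u_n + h·f(x_n, u_n).
x=0.000000, u=-0.500000: f=2.090000 → u ← -0.500000 + 0.1·2.090000 = -0.291000
x=0.100000, u=-0.291000: f=2.255319 → u ← -0.291000 + 0.1·2.255319 = -0.065468
x=0.200000, u=-0.065468: f=2.335714 → u ← -0.065468 + 0.1·2.335714 = 0.168103
x=0.300000, u=0.168103: f=2.311741 → u ← 0.168103 + 0.1·2.311741 = 0.399277
u(0.4) ≈ 0.3993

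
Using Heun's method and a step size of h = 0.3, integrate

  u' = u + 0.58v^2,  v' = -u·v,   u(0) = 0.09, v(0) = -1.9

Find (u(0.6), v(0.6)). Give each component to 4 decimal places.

Heun on (u,v): k1 = f(t_n, state_n); k2 = f(t_n + h, state_n + h·k1); state_{n+1} = state_n + (h/2)·(k1 + k2).
0.000000: (0.090000, -1.900000)
  k1 = (2.183800, 0.171000)
  predictor → (0.745140, -1.848700)
  k2 = (2.727401, 1.377540)
  → (0.826680, -1.667719)
0.300000: (0.826680, -1.667719)
  k1 = (2.439826, 1.378670)
  predictor → (1.558628, -1.254118)
  k2 = (2.470859, 1.954703)
  → (1.563283, -1.167713)
(u(0.6), v(0.6)) ≈ (1.5633, -1.1677)

1.5633, -1.1677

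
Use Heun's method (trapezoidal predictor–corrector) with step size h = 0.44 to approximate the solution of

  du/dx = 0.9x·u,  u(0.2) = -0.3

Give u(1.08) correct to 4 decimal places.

Heun: k1 = f(x_n, u_n); k2 = f(x_n + h, u_n + h·k1); u_{n+1} = u_n + (h/2)·(k1 + k2).
x=0.200000, u=-0.300000:
  k1 = f(0.200000, -0.300000) = -0.054000
  k2 = f(0.640000, -0.323760) = -0.186486
  u ← -0.300000 + (0.44/2)·(-0.054000 + (-0.186486)) = -0.352907
x=0.640000, u=-0.352907:
  k1 = f(0.640000, -0.352907) = -0.203274
  k2 = f(1.080000, -0.442348) = -0.429962
  u ← -0.352907 + (0.44/2)·(-0.203274 + (-0.429962)) = -0.492219
u(1.08) ≈ -0.4922

-0.4922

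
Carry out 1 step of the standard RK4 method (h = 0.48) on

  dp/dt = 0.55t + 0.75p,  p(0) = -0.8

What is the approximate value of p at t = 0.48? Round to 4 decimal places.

-1.0750

RK4: k1 = f(t_n, p_n); k2 = f(t_n + h/2, p_n + (h/2)·k1); k3 = f(t_n + h/2, p_n + (h/2)·k2); k4 = f(t_n + h, p_n + h·k3); p_{n+1} = p_n + (h/6)·(k1 + 2k2 + 2k3 + k4).
t=0.000000, p=-0.800000:
  k1 = f(0.000000, -0.800000) = -0.600000
  k2 = f(0.240000, -0.944000) = -0.576000
  k3 = f(0.240000, -0.938240) = -0.571680
  k4 = f(0.480000, -1.074406) = -0.541805
  p ← -0.800000 + (0.48/6)·(k1 + 2k2 + 2k3 + k4) = -1.074973
p(0.48) ≈ -1.0750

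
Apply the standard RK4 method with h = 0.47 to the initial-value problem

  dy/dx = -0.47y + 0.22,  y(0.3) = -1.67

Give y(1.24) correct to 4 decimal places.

RK4: k1 = f(x_n, y_n); k2 = f(x_n + h/2, y_n + (h/2)·k1); k3 = f(x_n + h/2, y_n + (h/2)·k2); k4 = f(x_n + h, y_n + h·k3); y_{n+1} = y_n + (h/6)·(k1 + 2k2 + 2k3 + k4).
x=0.300000, y=-1.670000:
  k1 = f(0.300000, -1.670000) = 1.004900
  k2 = f(0.535000, -1.433848) = 0.893909
  k3 = f(0.535000, -1.459931) = 0.906168
  k4 = f(0.770000, -1.244101) = 0.804728
  y ← -1.670000 + (0.47/6)·(k1 + 2k2 + 2k3 + k4) = -1.246234
x=0.770000, y=-1.246234:
  k1 = f(0.770000, -1.246234) = 0.805730
  k2 = f(1.005000, -1.056887) = 0.716737
  k3 = f(1.005000, -1.077801) = 0.726566
  k4 = f(1.240000, -0.904748) = 0.645231
  y ← -1.246234 + (0.47/6)·(k1 + 2k2 + 2k3 + k4) = -0.906458
y(1.24) ≈ -0.9065

-0.9065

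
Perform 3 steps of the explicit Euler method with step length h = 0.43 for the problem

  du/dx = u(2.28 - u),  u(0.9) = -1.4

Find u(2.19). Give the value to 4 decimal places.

-95.5448

Euler: u_{n+1} = u_n + h·f(x_n, u_n).
x=0.900000, u=-1.400000: f=-5.152000 → u ← -1.400000 + 0.43·(-5.152000) = -3.615360
x=1.330000, u=-3.615360: f=-21.313849 → u ← -3.615360 + 0.43·(-21.313849) = -12.780315
x=1.760000, u=-12.780315: f=-192.475568 → u ← -12.780315 + 0.43·(-192.475568) = -95.544809
u(2.19) ≈ -95.5448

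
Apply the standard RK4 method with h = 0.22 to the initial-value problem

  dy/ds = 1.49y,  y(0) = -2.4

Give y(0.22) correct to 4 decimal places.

RK4: k1 = f(s_n, y_n); k2 = f(s_n + h/2, y_n + (h/2)·k1); k3 = f(s_n + h/2, y_n + (h/2)·k2); k4 = f(s_n + h, y_n + h·k3); y_{n+1} = y_n + (h/6)·(k1 + 2k2 + 2k3 + k4).
s=0.000000, y=-2.400000:
  k1 = f(0.000000, -2.400000) = -3.576000
  k2 = f(0.110000, -2.793360) = -4.162106
  k3 = f(0.110000, -2.857832) = -4.258169
  k4 = f(0.220000, -3.336797) = -4.971828
  y ← -2.400000 + (0.22/6)·(k1 + 2k2 + 2k3 + k4) = -3.330907
y(0.22) ≈ -3.3309

-3.3309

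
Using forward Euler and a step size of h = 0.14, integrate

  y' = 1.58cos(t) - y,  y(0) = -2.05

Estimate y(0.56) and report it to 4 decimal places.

-0.4339

Euler: y_{n+1} = y_n + h·f(t_n, y_n).
t=0.000000, y=-2.050000: f=3.630000 → y ← -2.050000 + 0.14·3.630000 = -1.541800
t=0.140000, y=-1.541800: f=3.106341 → y ← -1.541800 + 0.14·3.106341 = -1.106912
t=0.280000, y=-1.106912: f=2.625380 → y ← -1.106912 + 0.14·2.625380 = -0.739359
t=0.420000, y=-0.739359: f=2.182040 → y ← -0.739359 + 0.14·2.182040 = -0.433874
y(0.56) ≈ -0.4339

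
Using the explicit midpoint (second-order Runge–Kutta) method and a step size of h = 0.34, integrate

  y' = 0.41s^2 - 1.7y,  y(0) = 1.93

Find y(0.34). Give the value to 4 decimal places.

Midpoint: k1 = f(s_n, y_n); k2 = f(s_n + h/2, y_n + (h/2)·k1); y_{n+1} = y_n + h·k2.
s=0.000000, y=1.930000:
  k1 = f(0.000000, 1.930000) = -3.281000
  k2 = f(0.170000, 1.372230) = -2.320942
  y ← 1.930000 + 0.34·(-2.320942) = 1.140880
y(0.34) ≈ 1.1409

1.1409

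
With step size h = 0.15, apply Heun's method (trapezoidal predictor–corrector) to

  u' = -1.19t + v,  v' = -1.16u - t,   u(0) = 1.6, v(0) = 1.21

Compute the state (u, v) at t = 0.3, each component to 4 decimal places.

1.8183, 0.5573

Heun on (u,v): k1 = f(t_n, state_n); k2 = f(t_n + h, state_n + h·k1); state_{n+1} = state_n + (h/2)·(k1 + k2).
0.000000: (1.600000, 1.210000)
  k1 = (1.210000, -1.856000)
  predictor → (1.781500, 0.931600)
  k2 = (0.753100, -2.216540)
  → (1.747232, 0.904559)
0.150000: (1.747232, 0.904559)
  k1 = (0.726059, -2.176790)
  predictor → (1.856141, 0.578041)
  k2 = (0.221041, -2.453124)
  → (1.818265, 0.557316)
(u(0.3), v(0.3)) ≈ (1.8183, 0.5573)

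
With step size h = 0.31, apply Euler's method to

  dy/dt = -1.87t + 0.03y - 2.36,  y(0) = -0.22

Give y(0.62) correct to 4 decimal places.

-1.8738

Euler: y_{n+1} = y_n + h·f(t_n, y_n).
t=0.000000, y=-0.220000: f=-2.366600 → y ← -0.220000 + 0.31·(-2.366600) = -0.953646
t=0.310000, y=-0.953646: f=-2.968309 → y ← -0.953646 + 0.31·(-2.968309) = -1.873822
y(0.62) ≈ -1.8738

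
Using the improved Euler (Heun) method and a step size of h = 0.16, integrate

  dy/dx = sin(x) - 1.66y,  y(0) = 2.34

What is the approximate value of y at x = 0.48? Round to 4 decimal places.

Heun: k1 = f(x_n, y_n); k2 = f(x_n + h, y_n + h·k1); y_{n+1} = y_n + (h/2)·(k1 + k2).
x=0.000000, y=2.340000:
  k1 = f(0.000000, 2.340000) = -3.884400
  k2 = f(0.160000, 1.718496) = -2.693385
  y ← 2.340000 + (0.16/2)·(-3.884400 + (-2.693385)) = 1.813777
x=0.160000, y=1.813777:
  k1 = f(0.160000, 1.813777) = -2.851552
  k2 = f(0.320000, 1.357529) = -1.938931
  y ← 1.813777 + (0.16/2)·(-2.851552 + (-1.938931)) = 1.430539
x=0.320000, y=1.430539:
  k1 = f(0.320000, 1.430539) = -2.060127
  k2 = f(0.480000, 1.100918) = -1.365745
  y ← 1.430539 + (0.16/2)·(-2.060127 + (-1.365745)) = 1.156469
y(0.48) ≈ 1.1565

1.1565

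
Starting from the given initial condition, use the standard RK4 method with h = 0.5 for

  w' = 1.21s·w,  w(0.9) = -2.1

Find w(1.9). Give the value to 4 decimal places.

RK4: k1 = f(s_n, w_n); k2 = f(s_n + h/2, w_n + (h/2)·k1); k3 = f(s_n + h/2, w_n + (h/2)·k2); k4 = f(s_n + h, w_n + h·k3); w_{n+1} = w_n + (h/6)·(k1 + 2k2 + 2k3 + k4).
s=0.900000, w=-2.100000:
  k1 = f(0.900000, -2.100000) = -2.286900
  k2 = f(1.150000, -2.671725) = -3.717705
  k3 = f(1.150000, -3.029426) = -4.215447
  k4 = f(1.400000, -4.207723) = -7.127883
  w ← -2.100000 + (0.5/6)·(k1 + 2k2 + 2k3 + k4) = -4.206757
s=1.400000, w=-4.206757:
  k1 = f(1.400000, -4.206757) = -7.126247
  k2 = f(1.650000, -5.988319) = -11.955679
  k3 = f(1.650000, -7.195677) = -14.366169
  k4 = f(1.900000, -11.389842) = -26.185246
  w ← -4.206757 + (0.5/6)·(k1 + 2k2 + 2k3 + k4) = -11.369690
w(1.9) ≈ -11.3697

-11.3697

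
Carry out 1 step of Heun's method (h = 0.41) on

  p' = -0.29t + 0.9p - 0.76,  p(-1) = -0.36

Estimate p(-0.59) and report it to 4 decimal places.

Heun: k1 = f(t_n, p_n); k2 = f(t_n + h, p_n + h·k1); p_{n+1} = p_n + (h/2)·(k1 + k2).
t=-1.000000, p=-0.360000:
  k1 = f(-1.000000, -0.360000) = -0.794000
  k2 = f(-0.590000, -0.685540) = -1.205886
  p ← -0.360000 + (0.41/2)·(-0.794000 + (-1.205886)) = -0.769977
p(-0.59) ≈ -0.7700

-0.7700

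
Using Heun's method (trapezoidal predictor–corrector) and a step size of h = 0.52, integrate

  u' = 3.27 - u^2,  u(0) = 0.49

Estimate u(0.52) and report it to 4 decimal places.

1.0187

Heun: k1 = f(t_n, u_n); k2 = f(t_n + h, u_n + h·k1); u_{n+1} = u_n + (h/2)·(k1 + k2).
t=0.000000, u=0.490000:
  k1 = f(0.000000, 0.490000) = 3.029900
  k2 = f(0.520000, 2.065548) = -0.996489
  u ← 0.490000 + (0.52/2)·(3.029900 + (-0.996489)) = 1.018687
u(0.52) ≈ 1.0187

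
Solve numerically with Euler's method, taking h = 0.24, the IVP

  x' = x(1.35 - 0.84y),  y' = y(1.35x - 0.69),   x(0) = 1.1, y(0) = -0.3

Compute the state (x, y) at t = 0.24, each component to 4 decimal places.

Euler on (x,y): x_{n+1} = x_n + h·x', y_{n+1} = y_n + h·y'.
0.000000: (1.100000, -0.300000); f=(1.762200, -0.238500) → (1.522928, -0.357240)
(x(0.24), y(0.24)) ≈ (1.5229, -0.3572)

1.5229, -0.3572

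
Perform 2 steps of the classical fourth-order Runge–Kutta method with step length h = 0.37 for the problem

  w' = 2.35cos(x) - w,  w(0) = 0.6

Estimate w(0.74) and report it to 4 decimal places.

RK4: k1 = f(x_n, w_n); k2 = f(x_n + h/2, w_n + (h/2)·k1); k3 = f(x_n + h/2, w_n + (h/2)·k2); k4 = f(x_n + h, w_n + h·k3); w_{n+1} = w_n + (h/6)·(k1 + 2k2 + 2k3 + k4).
x=0.000000, w=0.600000:
  k1 = f(0.000000, 0.600000) = 1.750000
  k2 = f(0.185000, 0.923750) = 1.386150
  k3 = f(0.185000, 0.856438) = 1.453462
  k4 = f(0.370000, 1.137781) = 1.053188
  w ← 0.600000 + (0.37/6)·(k1 + 2k2 + 2k3 + k4) = 1.123082
x=0.370000, w=1.123082:
  k1 = f(0.370000, 1.123082) = 1.067887
  k2 = f(0.555000, 1.320641) = 0.676625
  k3 = f(0.555000, 1.248258) = 0.749008
  k4 = f(0.740000, 1.400215) = 0.335186
  w ← 1.123082 + (0.37/6)·(k1 + 2k2 + 2k3 + k4) = 1.385433
w(0.74) ≈ 1.3854

1.3854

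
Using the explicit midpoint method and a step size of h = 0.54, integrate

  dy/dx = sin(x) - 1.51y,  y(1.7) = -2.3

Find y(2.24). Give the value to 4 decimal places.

Midpoint: k1 = f(x_n, y_n); k2 = f(x_n + h/2, y_n + (h/2)·k1); y_{n+1} = y_n + h·k2.
x=1.700000, y=-2.300000:
  k1 = f(1.700000, -2.300000) = 4.464665
  k2 = f(1.970000, -1.094541) = 2.574127
  y ← -2.300000 + 0.54·2.574127 = -0.909971
y(2.24) ≈ -0.9100

-0.9100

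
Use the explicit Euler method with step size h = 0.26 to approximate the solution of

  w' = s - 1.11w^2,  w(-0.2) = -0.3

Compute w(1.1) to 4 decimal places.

Euler: w_{n+1} = w_n + h·f(s_n, w_n).
s=-0.200000, w=-0.300000: f=-0.299900 → w ← -0.300000 + 0.26·(-0.299900) = -0.377974
s=0.060000, w=-0.377974: f=-0.098579 → w ← -0.377974 + 0.26·(-0.098579) = -0.403605
s=0.320000, w=-0.403605: f=0.139185 → w ← -0.403605 + 0.26·0.139185 = -0.367417
s=0.580000, w=-0.367417: f=0.430156 → w ← -0.367417 + 0.26·0.430156 = -0.255576
s=0.840000, w=-0.255576: f=0.767496 → w ← -0.255576 + 0.26·0.767496 = -0.056027
w(1.1) ≈ -0.0560

-0.0560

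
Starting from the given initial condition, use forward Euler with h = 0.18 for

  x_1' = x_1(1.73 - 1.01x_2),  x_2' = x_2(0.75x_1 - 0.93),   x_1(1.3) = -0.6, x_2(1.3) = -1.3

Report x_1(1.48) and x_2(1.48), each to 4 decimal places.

Euler on (x_1,x_2): x_1_{n+1} = x_1_n + h·x_1', x_2_{n+1} = x_2_n + h·x_2'.
1.300000: (-0.600000, -1.300000); f=(-1.825800, 1.794000) → (-0.928644, -0.977080)
(x_1(1.48), x_2(1.48)) ≈ (-0.9286, -0.9771)

-0.9286, -0.9771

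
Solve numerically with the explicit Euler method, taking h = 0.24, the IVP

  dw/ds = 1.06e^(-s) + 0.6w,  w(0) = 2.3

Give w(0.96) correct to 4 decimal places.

Euler: w_{n+1} = w_n + h·f(s_n, w_n).
s=0.000000, w=2.300000: f=2.440000 → w ← 2.300000 + 0.24·2.440000 = 2.885600
s=0.240000, w=2.885600: f=2.565186 → w ← 2.885600 + 0.24·2.565186 = 3.501245
s=0.480000, w=3.501245: f=2.756657 → w ← 3.501245 + 0.24·2.756657 = 4.162842
s=0.720000, w=4.162842: f=3.013663 → w ← 4.162842 + 0.24·3.013663 = 4.886121
w(0.96) ≈ 4.8861

4.8861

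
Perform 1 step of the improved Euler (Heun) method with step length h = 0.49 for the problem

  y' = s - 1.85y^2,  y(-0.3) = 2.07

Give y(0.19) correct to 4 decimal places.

-1.6425

Heun: k1 = f(s_n, y_n); k2 = f(s_n + h, y_n + h·k1); y_{n+1} = y_n + (h/2)·(k1 + k2).
s=-0.300000, y=2.070000:
  k1 = f(-0.300000, 2.070000) = -8.227065
  k2 = f(0.190000, -1.961262) = -6.926114
  y ← 2.070000 + (0.49/2)·(-8.227065 + (-6.926114)) = -1.642529
y(0.19) ≈ -1.6425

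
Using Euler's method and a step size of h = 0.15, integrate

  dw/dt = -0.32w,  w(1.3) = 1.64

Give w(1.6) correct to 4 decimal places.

1.4863

Euler: w_{n+1} = w_n + h·f(t_n, w_n).
t=1.300000, w=1.640000: f=-0.524800 → w ← 1.640000 + 0.15·(-0.524800) = 1.561280
t=1.450000, w=1.561280: f=-0.499610 → w ← 1.561280 + 0.15·(-0.499610) = 1.486339
w(1.6) ≈ 1.4863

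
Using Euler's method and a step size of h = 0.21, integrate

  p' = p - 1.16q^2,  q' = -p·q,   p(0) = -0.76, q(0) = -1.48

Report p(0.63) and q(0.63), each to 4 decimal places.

Euler on (p,q): p_{n+1} = p_n + h·p', q_{n+1} = q_n + h·q'.
0.000000: (-0.760000, -1.480000); f=(-3.300864, -1.124800) → (-1.453181, -1.716208)
0.210000: (-1.453181, -1.716208); f=(-4.869811, -2.493962) → (-2.475842, -2.239940)
0.420000: (-2.475842, -2.239940); f=(-8.295946, -5.545737) → (-4.217990, -3.404545)
(p(0.63), q(0.63)) ≈ (-4.2180, -3.4045)

-4.2180, -3.4045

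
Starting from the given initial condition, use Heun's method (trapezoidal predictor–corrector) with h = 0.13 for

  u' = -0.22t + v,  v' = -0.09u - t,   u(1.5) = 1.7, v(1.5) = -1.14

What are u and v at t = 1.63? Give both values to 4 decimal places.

Heun on (u,v): k1 = f(t_n, state_n); k2 = f(t_n + h, state_n + h·k1); state_{n+1} = state_n + (h/2)·(k1 + k2).
1.500000: (1.700000, -1.140000)
  k1 = (-1.470000, -1.653000)
  predictor → (1.508900, -1.354890)
  k2 = (-1.713490, -1.765801)
  → (1.493073, -1.362222)
(u(1.63), v(1.63)) ≈ (1.4931, -1.3622)

1.4931, -1.3622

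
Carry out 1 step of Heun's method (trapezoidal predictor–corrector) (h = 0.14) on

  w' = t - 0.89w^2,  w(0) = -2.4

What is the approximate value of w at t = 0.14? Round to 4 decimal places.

Heun: k1 = f(t_n, w_n); k2 = f(t_n + h, w_n + h·k1); w_{n+1} = w_n + (h/2)·(k1 + k2).
t=0.000000, w=-2.400000:
  k1 = f(0.000000, -2.400000) = -5.126400
  k2 = f(0.140000, -3.117696) = -8.510825
  w ← -2.400000 + (0.14/2)·(-5.126400 + (-8.510825)) = -3.354606
w(0.14) ≈ -3.3546

-3.3546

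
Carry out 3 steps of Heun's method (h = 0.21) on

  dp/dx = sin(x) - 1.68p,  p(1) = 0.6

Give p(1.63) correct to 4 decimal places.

Heun: k1 = f(x_n, p_n); k2 = f(x_n + h, p_n + h·k1); p_{n+1} = p_n + (h/2)·(k1 + k2).
x=1.000000, p=0.600000:
  k1 = f(1.000000, 0.600000) = -0.166529
  k2 = f(1.210000, 0.565029) = -0.013633
  p ← 0.600000 + (0.21/2)·(-0.166529 + (-0.013633)) = 0.581083
x=1.210000, p=0.581083:
  k1 = f(1.210000, 0.581083) = -0.040603
  k2 = f(1.420000, 0.572556) = 0.026757
  p ← 0.581083 + (0.21/2)·(-0.040603 + 0.026757) = 0.579629
x=1.420000, p=0.579629:
  k1 = f(1.420000, 0.579629) = 0.014875
  k2 = f(1.630000, 0.582753) = 0.019223
  p ← 0.579629 + (0.21/2)·(0.014875 + 0.019223) = 0.583209
p(1.63) ≈ 0.5832

0.5832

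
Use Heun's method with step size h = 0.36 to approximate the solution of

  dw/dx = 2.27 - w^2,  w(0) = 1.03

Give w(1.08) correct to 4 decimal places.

Heun: k1 = f(x_n, w_n); k2 = f(x_n + h, w_n + h·k1); w_{n+1} = w_n + (h/2)·(k1 + k2).
x=0.000000, w=1.030000:
  k1 = f(0.000000, 1.030000) = 1.209100
  k2 = f(0.360000, 1.465276) = 0.122966
  w ← 1.030000 + (0.36/2)·(1.209100 + 0.122966) = 1.269772
x=0.360000, w=1.269772:
  k1 = f(0.360000, 1.269772) = 0.657679
  k2 = f(0.720000, 1.506536) = 0.000348
  w ← 1.269772 + (0.36/2)·(0.657679 + 0.000348) = 1.388217
x=0.720000, w=1.388217:
  k1 = f(0.720000, 1.388217) = 0.342854
  k2 = f(1.080000, 1.511644) = -0.015068
  w ← 1.388217 + (0.36/2)·(0.342854 + (-0.015068)) = 1.447218
w(1.08) ≈ 1.4472

1.4472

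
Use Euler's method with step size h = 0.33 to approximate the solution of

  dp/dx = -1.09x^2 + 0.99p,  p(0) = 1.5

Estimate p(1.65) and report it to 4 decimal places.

Euler: p_{n+1} = p_n + h·f(x_n, p_n).
x=0.000000, p=1.500000: f=1.485000 → p ← 1.500000 + 0.33·1.485000 = 1.990050
x=0.330000, p=1.990050: f=1.851449 → p ← 1.990050 + 0.33·1.851449 = 2.601028
x=0.660000, p=2.601028: f=2.100214 → p ← 2.601028 + 0.33·2.100214 = 3.294099
x=0.990000, p=3.294099: f=2.192849 → p ← 3.294099 + 0.33·2.192849 = 4.017739
x=1.320000, p=4.017739: f=2.078345 → p ← 4.017739 + 0.33·2.078345 = 4.703592
p(1.65) ≈ 4.7036

4.7036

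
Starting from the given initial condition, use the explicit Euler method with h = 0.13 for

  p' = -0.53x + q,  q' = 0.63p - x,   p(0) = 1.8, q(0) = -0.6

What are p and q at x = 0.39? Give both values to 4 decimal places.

1.5936, -0.2268

Euler on (p,q): p_{n+1} = p_n + h·p', q_{n+1} = q_n + h·q'.
0.000000: (1.800000, -0.600000); f=(-0.600000, 1.134000) → (1.722000, -0.452580)
0.130000: (1.722000, -0.452580); f=(-0.521480, 0.954860) → (1.654208, -0.328448)
0.260000: (1.654208, -0.328448); f=(-0.466248, 0.782151) → (1.593595, -0.226769)
(p(0.39), q(0.39)) ≈ (1.5936, -0.2268)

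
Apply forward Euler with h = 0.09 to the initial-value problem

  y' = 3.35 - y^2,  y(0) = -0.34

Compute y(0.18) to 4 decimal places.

Euler: y_{n+1} = y_n + h·f(t_n, y_n).
t=0.000000, y=-0.340000: f=3.234400 → y ← -0.340000 + 0.09·3.234400 = -0.048904
t=0.090000, y=-0.048904: f=3.347608 → y ← -0.048904 + 0.09·3.347608 = 0.252381
y(0.18) ≈ 0.2524

0.2524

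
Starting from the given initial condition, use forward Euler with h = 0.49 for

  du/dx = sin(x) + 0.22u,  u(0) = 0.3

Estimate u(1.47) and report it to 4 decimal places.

1.0703

Euler: u_{n+1} = u_n + h·f(x_n, u_n).
x=0.000000, u=0.300000: f=0.066000 → u ← 0.300000 + 0.49·0.066000 = 0.332340
x=0.490000, u=0.332340: f=0.543741 → u ← 0.332340 + 0.49·0.543741 = 0.598773
x=0.980000, u=0.598773: f=0.962227 → u ← 0.598773 + 0.49·0.962227 = 1.070264
u(1.47) ≈ 1.0703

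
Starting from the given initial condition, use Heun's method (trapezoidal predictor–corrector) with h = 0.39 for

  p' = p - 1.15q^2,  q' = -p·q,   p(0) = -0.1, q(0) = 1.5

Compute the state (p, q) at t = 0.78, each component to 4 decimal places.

-5.0249, 4.3764

Heun on (p,q): k1 = f(t_n, state_n); k2 = f(t_n + h, state_n + h·k1); state_{n+1} = state_n + (h/2)·(k1 + k2).
0.000000: (-0.100000, 1.500000)
  k1 = (-2.687500, 0.150000)
  predictor → (-1.148125, 1.558500)
  k2 = (-3.941386, 1.789353)
  → (-1.392633, 1.878174)
0.390000: (-1.392633, 1.878174)
  k1 = (-5.449300, 2.615606)
  predictor → (-3.517860, 2.898260)
  k2 = (-13.177759, 10.195673)
  → (-5.024909, 4.376373)
(p(0.78), q(0.78)) ≈ (-5.0249, 4.3764)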